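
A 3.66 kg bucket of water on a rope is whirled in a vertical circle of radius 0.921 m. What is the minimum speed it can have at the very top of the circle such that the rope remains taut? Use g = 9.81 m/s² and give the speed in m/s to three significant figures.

3.01 m/s

At the highest point the centre is directly below, so both the weight and T act inward: T + mg = mv²/r.
At minimum speed T → 0, so mg = mv_min²/r ⇒ v_min = √(g r) = √(9.81 × 0.921) = 3.006 m/s.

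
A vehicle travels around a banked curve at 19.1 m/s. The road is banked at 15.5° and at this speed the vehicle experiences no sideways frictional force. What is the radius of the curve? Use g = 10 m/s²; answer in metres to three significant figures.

132 m

Frictionless banking: tanθ = v²/(rg), so r = v²/(g tanθ).
r = (19.1)²/(10.0 × tan 15.5°) = 364.8/(10.0 × 0.2773) = 364.8/2.773 = 131.5 m.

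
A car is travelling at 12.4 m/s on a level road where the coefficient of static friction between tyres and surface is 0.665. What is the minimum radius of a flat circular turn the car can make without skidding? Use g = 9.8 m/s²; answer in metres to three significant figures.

23.6 m

At the limit, μ_s m g = m v²/r, so r_min = v²/(μ_s g) = (12.4)²/(0.665 × 9.8) = 153.8/6.517 = 23.59 m.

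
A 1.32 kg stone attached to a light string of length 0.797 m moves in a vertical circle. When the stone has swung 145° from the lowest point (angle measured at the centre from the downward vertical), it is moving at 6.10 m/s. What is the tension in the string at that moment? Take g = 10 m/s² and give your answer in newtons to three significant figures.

Take the radial direction toward the centre of the circle as positive. The component of the weight along the string toward the centre is −mg cos φ (φ measured from the bottom), so Newton's second law along the string gives T − mg cos φ = m v²/r.
cos 145° = -0.8192, so T = m(v²/r + g cos φ) = 1.32 × ((6.10)²/0.797 + 10.0 × -0.8192) = 1.32 × (46.69 + (-8.192)) = 1.32 × 38.50 = 50.81 N.

50.8 N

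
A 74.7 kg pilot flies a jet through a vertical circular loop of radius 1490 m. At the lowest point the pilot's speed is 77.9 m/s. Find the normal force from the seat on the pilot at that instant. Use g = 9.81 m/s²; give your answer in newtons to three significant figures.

At the lowest point, N points up (toward the centre) and the weight mg points down (away from the centre), so the net inward force is N − mg = mv²/r.
N = m(v²/r + g) = 74.7 × ((77.9)²/1490 + 9.81) = 74.7 × (4.073 + 9.81) = 74.7 × 13.88 = 1037 N.

1040 N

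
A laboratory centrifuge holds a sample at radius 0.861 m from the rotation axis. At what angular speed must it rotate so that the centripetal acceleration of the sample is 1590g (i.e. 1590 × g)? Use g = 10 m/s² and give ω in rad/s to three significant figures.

136 rad/s

Centripetal acceleration a_c = ω²r. Setting ω²r = 1590g:
ω = √(1590g / r) = √(1590 × 10.0 / 0.861) = √18470 = 135.9 rad/s.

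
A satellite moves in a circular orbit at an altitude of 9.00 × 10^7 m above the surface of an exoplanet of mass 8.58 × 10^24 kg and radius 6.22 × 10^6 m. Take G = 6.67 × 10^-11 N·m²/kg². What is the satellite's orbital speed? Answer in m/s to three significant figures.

2440 m/s

Orbital radius r = R + h = 6.22 × 10^6 + 9.00 × 10^7 = 9.622 × 10^7 m.
Gravity supplies the centripetal force: G M m / r² = m v² / r, so v = √(GM/r).
v = √(6.67 × 10^-11 × 8.58 × 10^24 / 9.622 × 10^7) = √(5.948 × 10^6) = 2439 m/s.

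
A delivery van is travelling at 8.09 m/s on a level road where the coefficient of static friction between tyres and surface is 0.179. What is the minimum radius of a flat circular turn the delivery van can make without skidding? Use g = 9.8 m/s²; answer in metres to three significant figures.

37.3 m

At the limit, μ_s m g = m v²/r, so r_min = v²/(μ_s g) = (8.09)²/(0.179 × 9.8) = 65.45/1.754 = 37.31 m.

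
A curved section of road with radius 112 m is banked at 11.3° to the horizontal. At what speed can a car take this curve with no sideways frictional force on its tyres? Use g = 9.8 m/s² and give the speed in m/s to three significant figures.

On a frictionless banked curve, N sinθ = mv²/r and N cosθ = mg, so tanθ = v²/(rg).
v = √(r g tanθ) = √(112 × 9.8 × tan 11.3°) = √(112 × 9.8 × 0.1998) = √219.3 = 14.81 m/s.

14.8 m/s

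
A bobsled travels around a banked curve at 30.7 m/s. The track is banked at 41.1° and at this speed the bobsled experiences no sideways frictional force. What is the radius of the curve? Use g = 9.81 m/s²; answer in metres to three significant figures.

Frictionless banking: tanθ = v²/(rg), so r = v²/(g tanθ).
r = (30.7)²/(9.81 × tan 41.1°) = 942.5/(9.81 × 0.8724) = 942.5/8.558 = 110.1 m.

110 m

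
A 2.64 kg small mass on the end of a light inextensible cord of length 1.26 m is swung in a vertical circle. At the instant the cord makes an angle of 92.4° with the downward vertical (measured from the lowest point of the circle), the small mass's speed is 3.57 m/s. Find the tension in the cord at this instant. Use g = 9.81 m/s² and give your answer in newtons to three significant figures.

Take the radial direction toward the centre of the circle as positive. The component of the weight along the string toward the centre is −mg cos φ (φ measured from the bottom), so Newton's second law along the string gives T − mg cos φ = m v²/r.
cos 92.4° = -0.04188, so T = m(v²/r + g cos φ) = 2.64 × ((3.57)²/1.26 + 9.81 × -0.04188) = 2.64 × (10.12 + (-0.4108)) = 2.64 × 9.704 = 25.62 N.

25.6 N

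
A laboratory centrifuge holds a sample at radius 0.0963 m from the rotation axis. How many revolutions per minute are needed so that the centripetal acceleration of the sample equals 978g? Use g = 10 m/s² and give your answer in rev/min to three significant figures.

Require ω²r = 978g, so ω = √(978 × 10.0/0.0963) = 318.7 rad/s.
In rev/min: ω × 60/(2π) = 318.7 × 60/(2π) = 3043 rev/min.

3040 rev/min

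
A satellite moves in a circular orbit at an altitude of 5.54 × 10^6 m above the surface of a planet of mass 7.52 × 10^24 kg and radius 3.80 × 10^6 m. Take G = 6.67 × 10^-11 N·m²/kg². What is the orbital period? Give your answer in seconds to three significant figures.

8010 s

r = R + h = 3.80 × 10^6 + 5.54 × 10^6 = 9.340 × 10^6 m. Gravity provides the centripetal force: G M m / r² = m v² / r ⇒ v = √(GM/r) = 7328 m/s.
T = 2πr/v = 2π × 9.340 × 10^6 / 7328 = 8008 s.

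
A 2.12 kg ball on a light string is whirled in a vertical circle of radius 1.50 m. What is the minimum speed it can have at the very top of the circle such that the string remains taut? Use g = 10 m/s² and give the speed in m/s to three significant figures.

3.87 m/s

At the highest point the centre is directly below, so both the weight and T act inward: T + mg = mv²/r.
At minimum speed T → 0, so mg = mv_min²/r ⇒ v_min = √(g r) = √(10.0 × 1.50) = 3.873 m/s.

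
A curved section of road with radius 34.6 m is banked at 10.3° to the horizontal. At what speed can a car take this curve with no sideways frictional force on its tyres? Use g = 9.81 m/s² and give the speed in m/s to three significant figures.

7.85 m/s

On a frictionless banked curve, N sinθ = mv²/r and N cosθ = mg, so tanθ = v²/(rg).
v = √(r g tanθ) = √(34.6 × 9.81 × tan 10.3°) = √(34.6 × 9.81 × 0.1817) = √61.68 = 7.854 m/s.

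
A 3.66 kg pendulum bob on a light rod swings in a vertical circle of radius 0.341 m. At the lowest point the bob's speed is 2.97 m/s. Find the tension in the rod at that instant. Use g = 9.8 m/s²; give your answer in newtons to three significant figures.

At the lowest point, T points up (toward the centre) and the weight mg points down (away from the centre), so the net inward force is T − mg = mv²/r.
T = m(v²/r + g) = 3.66 × ((2.97)²/0.341 + 9.8) = 3.66 × (25.87 + 9.8) = 3.66 × 35.67 = 130.5 N.

131 N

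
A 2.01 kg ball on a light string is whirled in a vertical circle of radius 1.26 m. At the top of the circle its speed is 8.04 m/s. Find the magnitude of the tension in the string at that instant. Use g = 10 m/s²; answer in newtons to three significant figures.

At the top, both T and the weight mg point inward (toward the centre), so T + mg = mv²/r.
T = m(v²/r − g) = 2.01 × ((8.04)²/1.26 − 10.0) = 2.01 × (51.30 − 10.0) = 2.01 × 41.30 = 83.02 N.

83.0 N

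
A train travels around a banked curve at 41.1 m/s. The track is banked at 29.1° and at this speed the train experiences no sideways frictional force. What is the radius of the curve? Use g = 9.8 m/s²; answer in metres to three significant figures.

Frictionless banking: tanθ = v²/(rg), so r = v²/(g tanθ).
r = (41.1)²/(9.8 × tan 29.1°) = 1689/(9.8 × 0.5566) = 1689/5.455 = 309.7 m.

310 m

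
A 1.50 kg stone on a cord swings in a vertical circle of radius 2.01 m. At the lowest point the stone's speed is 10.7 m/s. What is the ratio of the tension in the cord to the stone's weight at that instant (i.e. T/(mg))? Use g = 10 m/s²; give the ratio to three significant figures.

6.70

At the bottom, T − mg = mv²/r, so T = m(v²/r + g) and T/(mg) = v²/(rg) + 1 = (10.7)²/(2.01 × 10.0) + 1 = 5.696 + 1 = 6.696.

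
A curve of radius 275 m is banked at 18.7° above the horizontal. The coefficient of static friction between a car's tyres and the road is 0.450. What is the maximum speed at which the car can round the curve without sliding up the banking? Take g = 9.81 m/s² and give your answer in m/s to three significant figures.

At the maximum speed, friction acts down the slope at its limiting value f = μN. Radially (horizontal, toward centre): N sinθ + μN cosθ = mv²/r. Vertically: N cosθ − μN sinθ = mg.
Dividing: v² = r g (sinθ + μcosθ)/(cosθ − μsinθ).
sinθ + μcosθ = 0.3206 + 0.450×0.9472 = 0.7469; cosθ − μsinθ = 0.9472 − 0.450×0.3206 = 0.8029.
v² = 275 × 9.81 × 0.7469/0.8029 = 2509 m²/s², so v = 50.09 m/s.

50.1 m/s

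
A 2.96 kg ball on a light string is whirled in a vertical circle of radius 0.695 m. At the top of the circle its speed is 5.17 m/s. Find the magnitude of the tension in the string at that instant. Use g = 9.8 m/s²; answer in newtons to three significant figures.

At the top, both T and the weight mg point inward (toward the centre), so T + mg = mv²/r.
T = m(v²/r − g) = 2.96 × ((5.17)²/0.695 − 9.8) = 2.96 × (38.46 − 9.8) = 2.96 × 28.66 = 84.83 N.

84.8 N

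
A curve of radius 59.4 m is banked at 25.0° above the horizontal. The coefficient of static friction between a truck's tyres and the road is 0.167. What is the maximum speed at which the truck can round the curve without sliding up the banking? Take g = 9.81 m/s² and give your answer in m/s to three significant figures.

At the maximum speed, friction acts down the slope at its limiting value f = μN. Radially (horizontal, toward centre): N sinθ + μN cosθ = mv²/r. Vertically: N cosθ − μN sinθ = mg.
Dividing: v² = r g (sinθ + μcosθ)/(cosθ − μsinθ).
sinθ + μcosθ = 0.4226 + 0.167×0.9063 = 0.5740; cosθ − μsinθ = 0.9063 − 0.167×0.4226 = 0.8357.
v² = 59.4 × 9.81 × 0.5740/0.8357 = 400.2 m²/s², so v = 20.01 m/s.

20.0 m/s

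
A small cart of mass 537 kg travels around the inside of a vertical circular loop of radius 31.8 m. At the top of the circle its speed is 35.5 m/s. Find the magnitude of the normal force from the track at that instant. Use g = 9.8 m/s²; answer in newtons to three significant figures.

At the top, both N and the weight mg point inward (toward the centre), so N + mg = mv²/r.
N = m(v²/r − g) = 537 × ((35.5)²/31.8 − 9.8) = 537 × (39.63 − 9.8) = 537 × 29.83 = 16020 N.

16000 N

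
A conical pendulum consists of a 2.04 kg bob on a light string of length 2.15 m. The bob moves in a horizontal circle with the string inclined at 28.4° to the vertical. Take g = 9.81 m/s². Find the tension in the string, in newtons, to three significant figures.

Vertically the bob has no acceleration, so T cosθ = mg.
T = mg/cosθ = 2.04 × 9.81 / cos 28.4° = 20.01/0.8796 = 22.75 N.

22.8 N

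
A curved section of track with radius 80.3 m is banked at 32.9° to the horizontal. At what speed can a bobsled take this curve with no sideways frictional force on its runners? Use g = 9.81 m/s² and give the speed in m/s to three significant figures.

On a frictionless banked curve, N sinθ = mv²/r and N cosθ = mg, so tanθ = v²/(rg).
v = √(r g tanθ) = √(80.3 × 9.81 × tan 32.9°) = √(80.3 × 9.81 × 0.6469) = √509.6 = 22.57 m/s.

22.6 m/s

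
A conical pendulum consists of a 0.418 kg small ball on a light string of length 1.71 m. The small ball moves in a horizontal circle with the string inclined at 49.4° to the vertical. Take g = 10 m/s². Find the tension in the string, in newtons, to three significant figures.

6.42 N

Vertically the bob has no acceleration, so T cosθ = mg.
T = mg/cosθ = 0.418 × 10.0 / cos 49.4° = 4.180/0.6508 = 6.423 N.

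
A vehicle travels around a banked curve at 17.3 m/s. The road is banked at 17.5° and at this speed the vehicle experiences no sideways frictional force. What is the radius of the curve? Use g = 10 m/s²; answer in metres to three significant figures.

94.9 m

Frictionless banking: tanθ = v²/(rg), so r = v²/(g tanθ).
r = (17.3)²/(10.0 × tan 17.5°) = 299.3/(10.0 × 0.3153) = 299.3/3.153 = 94.92 m.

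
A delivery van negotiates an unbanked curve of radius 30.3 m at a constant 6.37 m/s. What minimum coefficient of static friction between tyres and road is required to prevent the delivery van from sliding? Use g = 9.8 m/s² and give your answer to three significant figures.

Friction provides the centripetal force: μ_s m g = m v²/r, so μ_s = v²/(g r) = (6.370)²/(9.8 × 30.3) = 40.58/296.9 = 0.1367.

0.137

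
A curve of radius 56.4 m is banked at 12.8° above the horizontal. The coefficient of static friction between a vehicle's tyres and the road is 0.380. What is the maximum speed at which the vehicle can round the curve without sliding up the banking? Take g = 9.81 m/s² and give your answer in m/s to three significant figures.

At the maximum speed, friction acts down the slope at its limiting value f = μN. Radially (horizontal, toward centre): N sinθ + μN cosθ = mv²/r. Vertically: N cosθ − μN sinθ = mg.
Dividing: v² = r g (sinθ + μcosθ)/(cosθ − μsinθ).
sinθ + μcosθ = 0.2215 + 0.380×0.9751 = 0.5921; cosθ − μsinθ = 0.9751 − 0.380×0.2215 = 0.8910.
v² = 56.4 × 9.81 × 0.5921/0.8910 = 367.7 m²/s², so v = 19.18 m/s.

19.2 m/s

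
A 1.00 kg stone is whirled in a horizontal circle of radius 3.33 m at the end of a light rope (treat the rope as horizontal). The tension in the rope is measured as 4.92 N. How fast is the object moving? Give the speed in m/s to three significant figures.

4.05 m/s

T = m v²/r ⇒ v = √(T r / m) = √(4.92 × 3.33 / 1.00) = √16.38 = 4.048 m/s.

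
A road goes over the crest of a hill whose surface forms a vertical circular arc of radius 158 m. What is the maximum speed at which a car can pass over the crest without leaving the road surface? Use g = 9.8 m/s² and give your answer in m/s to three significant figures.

39.3 m/s

At the crest the centre of the circle is below the car, so the net downward (centripetal) force is mg − N = mv²/r.
The car leaves the road when N → 0, giving v_max = √(g r) = √(9.8 × 158) = 39.35 m/s.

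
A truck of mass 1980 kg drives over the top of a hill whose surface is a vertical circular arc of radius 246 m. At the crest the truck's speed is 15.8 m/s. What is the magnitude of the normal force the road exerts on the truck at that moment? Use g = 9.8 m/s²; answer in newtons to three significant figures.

At the crest the centripetal acceleration points downward (toward the centre of the arc), so mg − N = mv²/r.
N = m(g − v²/r) = 1980 × (9.8 − (15.8)²/246) = 1980 × (9.8 − 1.015) = 1980 × 8.785 = 17390 N.

17400 N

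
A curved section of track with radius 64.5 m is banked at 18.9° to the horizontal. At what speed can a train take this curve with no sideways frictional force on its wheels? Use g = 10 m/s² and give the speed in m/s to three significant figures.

14.9 m/s

On a frictionless banked curve, N sinθ = mv²/r and N cosθ = mg, so tanθ = v²/(rg).
v = √(r g tanθ) = √(64.5 × 10.0 × tan 18.9°) = √(64.5 × 10.0 × 0.3424) = √220.8 = 14.86 m/s.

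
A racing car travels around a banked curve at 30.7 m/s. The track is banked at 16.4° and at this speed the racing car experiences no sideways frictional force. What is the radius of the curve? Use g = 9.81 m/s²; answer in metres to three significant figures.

Frictionless banking: tanθ = v²/(rg), so r = v²/(g tanθ).
r = (30.7)²/(9.81 × tan 16.4°) = 942.5/(9.81 × 0.2943) = 942.5/2.887 = 326.4 m.

326 m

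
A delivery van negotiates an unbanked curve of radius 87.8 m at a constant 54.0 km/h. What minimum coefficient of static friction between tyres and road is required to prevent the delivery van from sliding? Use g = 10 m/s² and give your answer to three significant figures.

0.256

v = 54.0/3.6 = 15.00 m/s.
Friction provides the centripetal force: μ_s m g = m v²/r, so μ_s = v²/(g r) = (15.00)²/(10.0 × 87.8) = 225.0/878.0 = 0.2563.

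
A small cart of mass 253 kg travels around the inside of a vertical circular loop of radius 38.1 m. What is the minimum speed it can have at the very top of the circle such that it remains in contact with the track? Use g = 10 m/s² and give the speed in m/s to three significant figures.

At the highest point the centre is directly below, so both the weight and N act inward: N + mg = mv²/r.
At minimum speed N → 0, so mg = mv_min²/r ⇒ v_min = √(g r) = √(10.0 × 38.1) = 19.52 m/s.

19.5 m/s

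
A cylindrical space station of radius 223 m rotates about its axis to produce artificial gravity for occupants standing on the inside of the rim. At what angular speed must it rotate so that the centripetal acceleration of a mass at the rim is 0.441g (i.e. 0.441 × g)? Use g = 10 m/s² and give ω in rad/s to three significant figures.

Centripetal acceleration a_c = ω²r. Setting ω²r = 0.441g:
ω = √(0.441g / r) = √(0.441 × 10.0 / 223) = √0.01978 = 0.1406 rad/s.

0.141 rad/s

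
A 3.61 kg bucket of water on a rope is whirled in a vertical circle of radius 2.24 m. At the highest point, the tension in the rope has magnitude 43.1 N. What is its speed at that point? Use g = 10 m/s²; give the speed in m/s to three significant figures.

At the top, T + mg = mv²/r, so v = √(r(T/m + g)) = √(2.24 × (43.1/3.61 + 10.0)) = √(2.24 × 21.94) = √49.14 = 7.010 m/s.

7.01 m/s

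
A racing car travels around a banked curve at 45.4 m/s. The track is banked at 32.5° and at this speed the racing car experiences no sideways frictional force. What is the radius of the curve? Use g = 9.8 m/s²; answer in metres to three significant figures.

330 m

Frictionless banking: tanθ = v²/(rg), so r = v²/(g tanθ).
r = (45.4)²/(9.8 × tan 32.5°) = 2061/(9.8 × 0.6371) = 2061/6.243 = 330.1 m.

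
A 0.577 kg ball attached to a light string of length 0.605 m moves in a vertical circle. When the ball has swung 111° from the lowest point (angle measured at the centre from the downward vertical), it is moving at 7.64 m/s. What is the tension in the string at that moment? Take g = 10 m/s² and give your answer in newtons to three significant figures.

Take the radial direction toward the centre of the circle as positive. The component of the weight along the string toward the centre is −mg cos φ (φ measured from the bottom), so Newton's second law along the string gives T − mg cos φ = m v²/r.
cos 111° = -0.3584, so T = m(v²/r + g cos φ) = 0.577 × ((7.64)²/0.605 + 10.0 × -0.3584) = 0.577 × (96.48 + (-3.584)) = 0.577 × 92.89 = 53.60 N.

53.6 N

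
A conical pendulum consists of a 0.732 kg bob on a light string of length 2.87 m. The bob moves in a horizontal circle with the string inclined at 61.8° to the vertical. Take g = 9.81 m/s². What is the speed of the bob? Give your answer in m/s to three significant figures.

The radius of the circle is r = L sinθ = 2.87 × sin 61.8° = 2.529 m.
Horizontally T sinθ = mv²/r and vertically T cosθ = mg, so tanθ = v²/(rg).
v = √(r g tanθ) = √(2.529 × 9.81 × 1.865) = √46.28 = 6.803 m/s.

6.80 m/s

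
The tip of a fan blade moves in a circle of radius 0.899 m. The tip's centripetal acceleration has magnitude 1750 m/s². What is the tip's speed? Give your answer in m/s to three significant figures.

39.7 m/s

a_c = v²/r ⇒ v = √(a_c · r) = √(1750 × 0.899) = √1573 = 39.66 m/s.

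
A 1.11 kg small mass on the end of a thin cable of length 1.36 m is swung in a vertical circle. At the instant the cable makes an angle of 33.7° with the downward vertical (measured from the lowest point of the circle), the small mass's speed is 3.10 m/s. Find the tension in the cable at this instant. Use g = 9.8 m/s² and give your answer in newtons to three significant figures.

16.9 N

Take the radial direction toward the centre of the circle as positive. The component of the weight along the string toward the centre is −mg cos φ (φ measured from the bottom), so Newton's second law along the string gives T − mg cos φ = m v²/r.
cos 33.7° = 0.8320, so T = m(v²/r + g cos φ) = 1.11 × ((3.10)²/1.36 + 9.8 × 0.8320) = 1.11 × (7.066 + (8.153)) = 1.11 × 15.22 = 16.89 N.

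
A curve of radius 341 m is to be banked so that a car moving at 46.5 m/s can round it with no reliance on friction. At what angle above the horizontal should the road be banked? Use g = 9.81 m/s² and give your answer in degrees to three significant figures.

With no friction, the horizontal component of the normal force provides the centripetal force: N sinθ = mv²/r, while N cosθ = mg vertically.
Dividing: tanθ = v²/(r g) = (46.5)²/(341 × 9.81) = 2162/3345 = 0.6464.
θ = arctan(0.6464) = 32.88°.

32.9°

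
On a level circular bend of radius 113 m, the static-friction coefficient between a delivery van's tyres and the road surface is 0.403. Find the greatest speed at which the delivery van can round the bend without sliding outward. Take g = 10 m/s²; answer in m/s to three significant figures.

21.3 m/s

On a flat curve, static friction is the only horizontal force, so it must supply the full centripetal force: μ_s m g = m v²/r.
Mass cancels: v_max = √(μ_s g r) = √(0.403 × 10.0 × 113) = √455.4 = 21.34 m/s.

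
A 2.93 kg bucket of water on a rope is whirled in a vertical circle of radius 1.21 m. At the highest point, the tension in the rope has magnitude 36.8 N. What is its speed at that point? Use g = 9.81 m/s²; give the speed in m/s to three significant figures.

At the top, T + mg = mv²/r, so v = √(r(T/m + g)) = √(1.21 × (36.8/2.93 + 9.81)) = √(1.21 × 22.37) = √27.07 = 5.203 m/s.

5.20 m/s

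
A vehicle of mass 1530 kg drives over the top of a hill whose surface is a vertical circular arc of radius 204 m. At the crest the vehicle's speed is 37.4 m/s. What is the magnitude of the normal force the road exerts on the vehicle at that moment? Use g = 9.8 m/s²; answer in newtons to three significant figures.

4500 N

At the crest the centripetal acceleration points downward (toward the centre of the arc), so mg − N = mv²/r.
N = m(g − v²/r) = 1530 × (9.8 − (37.4)²/204) = 1530 × (9.8 − 6.857) = 1530 × 2.943 = 4503 N.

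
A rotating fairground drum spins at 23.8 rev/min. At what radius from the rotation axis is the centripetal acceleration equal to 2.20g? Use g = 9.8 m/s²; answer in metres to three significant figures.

3.47 m

ω = 23.8 rev/min × 2π/60 = 2.492 rad/s.
a_c = ω²r = 2.20g ⇒ r = 2.20 × 9.8 / (2.492)² = 21.56/6.212 = 3.471 m.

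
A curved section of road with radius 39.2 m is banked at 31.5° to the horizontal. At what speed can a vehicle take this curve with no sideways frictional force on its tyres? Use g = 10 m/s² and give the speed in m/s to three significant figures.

15.5 m/s

On a frictionless banked curve, N sinθ = mv²/r and N cosθ = mg, so tanθ = v²/(rg).
v = √(r g tanθ) = √(39.2 × 10.0 × tan 31.5°) = √(39.2 × 10.0 × 0.6128) = √240.2 = 15.50 m/s.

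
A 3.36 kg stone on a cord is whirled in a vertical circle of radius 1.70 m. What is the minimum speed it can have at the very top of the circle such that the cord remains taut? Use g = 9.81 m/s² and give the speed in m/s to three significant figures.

At the highest point the centre is directly below, so both the weight and T act inward: T + mg = mv²/r.
At minimum speed T → 0, so mg = mv_min²/r ⇒ v_min = √(g r) = √(9.81 × 1.70) = 4.084 m/s.

4.08 m/s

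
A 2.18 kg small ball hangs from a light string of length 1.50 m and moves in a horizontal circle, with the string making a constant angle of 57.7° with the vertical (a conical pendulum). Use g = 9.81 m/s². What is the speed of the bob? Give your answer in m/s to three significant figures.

4.44 m/s

The radius of the circle is r = L sinθ = 1.50 × sin 57.7° = 1.268 m.
Horizontally T sinθ = mv²/r and vertically T cosθ = mg, so tanθ = v²/(rg).
v = √(r g tanθ) = √(1.268 × 9.81 × 1.582) = √19.68 = 4.436 m/s.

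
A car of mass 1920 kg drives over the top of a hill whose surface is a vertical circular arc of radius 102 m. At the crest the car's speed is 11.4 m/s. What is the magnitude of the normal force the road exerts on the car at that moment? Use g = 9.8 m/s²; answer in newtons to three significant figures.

16400 N

At the crest the centripetal acceleration points downward (toward the centre of the arc), so mg − N = mv²/r.
N = m(g − v²/r) = 1920 × (9.8 − (11.4)²/102) = 1920 × (9.8 − 1.274) = 1920 × 8.526 = 16370 N.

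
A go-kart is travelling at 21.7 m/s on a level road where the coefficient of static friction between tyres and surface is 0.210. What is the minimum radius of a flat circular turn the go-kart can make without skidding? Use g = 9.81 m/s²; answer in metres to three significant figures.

229 m

At the limit, μ_s m g = m v²/r, so r_min = v²/(μ_s g) = (21.7)²/(0.210 × 9.81) = 470.9/2.060 = 228.6 m.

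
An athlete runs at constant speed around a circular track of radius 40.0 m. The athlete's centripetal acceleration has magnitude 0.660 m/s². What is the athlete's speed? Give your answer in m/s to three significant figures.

5.14 m/s

a_c = v²/r ⇒ v = √(a_c · r) = √(0.660 × 40.0) = √26.40 = 5.138 m/s.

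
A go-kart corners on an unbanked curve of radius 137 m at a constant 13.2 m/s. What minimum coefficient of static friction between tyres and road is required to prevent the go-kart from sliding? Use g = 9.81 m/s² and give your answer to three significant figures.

Friction provides the centripetal force: μ_s m g = m v²/r, so μ_s = v²/(g r) = (13.20)²/(9.81 × 137) = 174.2/1344 = 0.1296.

0.130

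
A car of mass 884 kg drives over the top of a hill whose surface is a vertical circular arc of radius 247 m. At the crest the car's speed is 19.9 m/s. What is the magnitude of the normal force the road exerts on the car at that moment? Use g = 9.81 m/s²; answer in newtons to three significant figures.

7250 N

At the crest the centripetal acceleration points downward (toward the centre of the arc), so mg − N = mv²/r.
N = m(g − v²/r) = 884 × (9.81 − (19.9)²/247) = 884 × (9.81 − 1.603) = 884 × 8.207 = 7255 N.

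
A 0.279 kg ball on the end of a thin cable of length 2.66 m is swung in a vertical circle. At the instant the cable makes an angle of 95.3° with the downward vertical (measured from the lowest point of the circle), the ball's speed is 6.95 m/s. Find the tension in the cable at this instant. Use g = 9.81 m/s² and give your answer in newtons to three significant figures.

Take the radial direction toward the centre of the circle as positive. The component of the weight along the string toward the centre is −mg cos φ (φ measured from the bottom), so Newton's second law along the string gives T − mg cos φ = m v²/r.
cos 95.3° = -0.09237, so T = m(v²/r + g cos φ) = 0.279 × ((6.95)²/2.66 + 9.81 × -0.09237) = 0.279 × (18.16 + (-0.9062)) = 0.279 × 17.25 = 4.813 N.

4.81 N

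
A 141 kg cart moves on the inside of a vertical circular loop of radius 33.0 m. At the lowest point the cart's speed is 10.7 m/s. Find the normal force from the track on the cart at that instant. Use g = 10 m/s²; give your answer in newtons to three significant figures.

At the lowest point, N points up (toward the centre) and the weight mg points down (away from the centre), so the net inward force is N − mg = mv²/r.
N = m(v²/r + g) = 141 × ((10.7)²/33.0 + 10.0) = 141 × (3.469 + 10.0) = 141 × 13.47 = 1899 N.

1900 N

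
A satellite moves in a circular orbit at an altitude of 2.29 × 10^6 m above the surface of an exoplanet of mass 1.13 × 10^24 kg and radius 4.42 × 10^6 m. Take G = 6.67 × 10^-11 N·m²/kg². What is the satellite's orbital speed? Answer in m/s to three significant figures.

3350 m/s

Orbital radius r = R + h = 4.42 × 10^6 + 2.29 × 10^6 = 6.710 × 10^6 m.
Gravity supplies the centripetal force: G M m / r² = m v² / r, so v = √(GM/r).
v = √(6.67 × 10^-11 × 1.13 × 10^24 / 6.710 × 10^6) = √(1.123 × 10^7) = 3352 m/s.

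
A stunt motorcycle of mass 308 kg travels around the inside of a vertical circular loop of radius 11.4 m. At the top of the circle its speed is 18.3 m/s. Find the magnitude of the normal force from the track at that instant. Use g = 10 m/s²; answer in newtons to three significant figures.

At the top, both N and the weight mg point inward (toward the centre), so N + mg = mv²/r.
N = m(v²/r − g) = 308 × ((18.3)²/11.4 − 10.0) = 308 × (29.38 − 10.0) = 308 × 19.38 = 5968 N.

5970 N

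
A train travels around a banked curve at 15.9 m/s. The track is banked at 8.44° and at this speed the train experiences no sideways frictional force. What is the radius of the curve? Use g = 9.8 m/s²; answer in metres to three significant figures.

174 m

Frictionless banking: tanθ = v²/(rg), so r = v²/(g tanθ).
r = (15.9)²/(9.8 × tan 8.44°) = 252.8/(9.8 × 0.1484) = 252.8/1.454 = 173.9 m.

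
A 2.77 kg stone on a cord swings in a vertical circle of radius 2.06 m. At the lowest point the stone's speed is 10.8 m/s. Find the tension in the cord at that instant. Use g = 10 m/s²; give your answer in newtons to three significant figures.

At the lowest point, T points up (toward the centre) and the weight mg points down (away from the centre), so the net inward force is T − mg = mv²/r.
T = m(v²/r + g) = 2.77 × ((10.8)²/2.06 + 10.0) = 2.77 × (56.62 + 10.0) = 2.77 × 66.62 = 184.5 N.

185 N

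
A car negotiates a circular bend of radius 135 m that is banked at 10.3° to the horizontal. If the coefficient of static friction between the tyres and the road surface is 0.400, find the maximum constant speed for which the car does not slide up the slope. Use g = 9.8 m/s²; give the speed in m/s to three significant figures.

28.8 m/s

At the maximum speed, friction acts down the slope at its limiting value f = μN. Radially (horizontal, toward centre): N sinθ + μN cosθ = mv²/r. Vertically: N cosθ − μN sinθ = mg.
Dividing: v² = r g (sinθ + μcosθ)/(cosθ − μsinθ).
sinθ + μcosθ = 0.1788 + 0.400×0.9839 = 0.5724; cosθ − μsinθ = 0.9839 − 0.400×0.1788 = 0.9124.
v² = 135 × 9.8 × 0.5724/0.9124 = 830.0 m²/s², so v = 28.81 m/s.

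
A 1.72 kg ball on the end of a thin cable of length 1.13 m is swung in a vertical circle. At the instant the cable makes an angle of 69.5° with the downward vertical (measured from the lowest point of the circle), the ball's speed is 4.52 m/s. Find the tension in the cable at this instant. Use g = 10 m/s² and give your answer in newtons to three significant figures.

Take the radial direction toward the centre of the circle as positive. The component of the weight along the string toward the centre is −mg cos φ (φ measured from the bottom), so Newton's second law along the string gives T − mg cos φ = m v²/r.
cos 69.5° = 0.3502, so T = m(v²/r + g cos φ) = 1.72 × ((4.52)²/1.13 + 10.0 × 0.3502) = 1.72 × (18.08 + (3.502)) = 1.72 × 21.58 = 37.12 N.

37.1 N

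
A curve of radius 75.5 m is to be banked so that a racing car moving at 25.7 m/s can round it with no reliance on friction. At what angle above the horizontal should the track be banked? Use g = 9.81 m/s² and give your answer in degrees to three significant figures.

For a frictionless banked turn: horizontally N sinθ = mv²/r and vertically N cosθ = mg.
Dividing: tanθ = v²/(r g) = (25.7)²/(75.5 × 9.81) = 660.5/740.7 = 0.8918.
θ = arctan(0.8918) = 41.73°.

41.7°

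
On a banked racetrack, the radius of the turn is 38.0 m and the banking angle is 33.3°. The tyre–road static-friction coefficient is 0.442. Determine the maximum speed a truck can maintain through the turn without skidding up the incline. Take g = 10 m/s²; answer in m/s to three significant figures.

24.3 m/s

At the maximum speed, friction acts down the slope at its limiting value f = μN. Radially (horizontal, toward centre): N sinθ + μN cosθ = mv²/r. Vertically: N cosθ − μN sinθ = mg.
Dividing: v² = r g (sinθ + μcosθ)/(cosθ − μsinθ).
sinθ + μcosθ = 0.5490 + 0.442×0.8358 = 0.9184; cosθ − μsinθ = 0.8358 − 0.442×0.5490 = 0.5931.
v² = 38.0 × 10.0 × 0.9184/0.5931 = 588.4 m²/s², so v = 24.26 m/s.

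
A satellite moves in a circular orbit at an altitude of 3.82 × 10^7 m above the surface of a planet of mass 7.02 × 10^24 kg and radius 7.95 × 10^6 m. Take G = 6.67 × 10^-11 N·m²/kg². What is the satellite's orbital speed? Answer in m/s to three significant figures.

3190 m/s

Orbital radius r = R + h = 7.95 × 10^6 + 3.82 × 10^7 = 4.615 × 10^7 m.
Gravity supplies the centripetal force: G M m / r² = m v² / r, so v = √(GM/r).
v = √(6.67 × 10^-11 × 7.02 × 10^24 / 4.615 × 10^7) = √(1.015 × 10^7) = 3185 m/s.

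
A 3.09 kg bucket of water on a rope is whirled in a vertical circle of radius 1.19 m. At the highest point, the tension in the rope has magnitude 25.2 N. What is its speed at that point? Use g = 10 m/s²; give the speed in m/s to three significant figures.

At the top, T + mg = mv²/r, so v = √(r(T/m + g)) = √(1.19 × (25.2/3.09 + 10.0)) = √(1.19 × 18.16) = √21.60 = 4.648 m/s.

4.65 m/s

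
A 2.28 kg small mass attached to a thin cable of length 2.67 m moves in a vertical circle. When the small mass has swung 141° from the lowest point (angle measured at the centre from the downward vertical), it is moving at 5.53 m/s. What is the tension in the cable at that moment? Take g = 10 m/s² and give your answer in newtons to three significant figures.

8.40 N

Take the radial direction toward the centre of the circle as positive. The component of the weight along the string toward the centre is −mg cos φ (φ measured from the bottom), so Newton's second law along the string gives T − mg cos φ = m v²/r.
cos 141° = -0.7771, so T = m(v²/r + g cos φ) = 2.28 × ((5.53)²/2.67 + 10.0 × -0.7771) = 2.28 × (11.45 + (-7.771)) = 2.28 × 3.682 = 8.395 N.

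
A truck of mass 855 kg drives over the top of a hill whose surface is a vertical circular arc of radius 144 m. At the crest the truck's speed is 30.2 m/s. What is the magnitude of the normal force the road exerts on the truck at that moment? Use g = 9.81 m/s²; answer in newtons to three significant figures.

2970 N

At the crest the centripetal acceleration points downward (toward the centre of the arc), so mg − N = mv²/r.
N = m(g − v²/r) = 855 × (9.81 − (30.2)²/144) = 855 × (9.81 − 6.334) = 855 × 3.476 = 2972 N.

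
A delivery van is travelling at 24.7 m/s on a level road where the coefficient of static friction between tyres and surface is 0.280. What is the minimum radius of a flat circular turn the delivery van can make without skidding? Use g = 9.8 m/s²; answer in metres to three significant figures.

222 m

At the limit, μ_s m g = m v²/r, so r_min = v²/(μ_s g) = (24.7)²/(0.280 × 9.8) = 610.1/2.744 = 222.3 m.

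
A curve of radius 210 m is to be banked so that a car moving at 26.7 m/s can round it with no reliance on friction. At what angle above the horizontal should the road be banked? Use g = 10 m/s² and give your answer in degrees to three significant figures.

18.8°

For a frictionless banked turn: horizontally N sinθ = mv²/r and vertically N cosθ = mg.
Dividing: tanθ = v²/(r g) = (26.7)²/(210 × 10.0) = 712.9/2100 = 0.3395.
θ = arctan(0.3395) = 18.75°.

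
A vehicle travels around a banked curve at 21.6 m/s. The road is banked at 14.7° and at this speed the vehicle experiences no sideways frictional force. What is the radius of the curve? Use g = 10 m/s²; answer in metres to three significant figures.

178 m

Frictionless banking: tanθ = v²/(rg), so r = v²/(g tanθ).
r = (21.6)²/(10.0 × tan 14.7°) = 466.6/(10.0 × 0.2623) = 466.6/2.623 = 177.8 m.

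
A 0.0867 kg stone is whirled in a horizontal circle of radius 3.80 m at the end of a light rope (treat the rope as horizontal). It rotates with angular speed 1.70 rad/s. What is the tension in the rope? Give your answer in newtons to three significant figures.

v = ωr = 1.70 × 3.80 = 6.460 m/s.
The tension is the only horizontal force, so it supplies the full centripetal force: T = m v²/r = 0.0867 × (6.460)²/3.80 = 0.0867 × 41.73/3.80 = 0.9521 N.

0.952 N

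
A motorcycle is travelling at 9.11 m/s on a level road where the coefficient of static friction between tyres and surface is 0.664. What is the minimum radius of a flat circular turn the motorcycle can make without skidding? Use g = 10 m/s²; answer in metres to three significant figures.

12.5 m

At the limit, μ_s m g = m v²/r, so r_min = v²/(μ_s g) = (9.11)²/(0.664 × 10.0) = 82.99/6.640 = 12.50 m.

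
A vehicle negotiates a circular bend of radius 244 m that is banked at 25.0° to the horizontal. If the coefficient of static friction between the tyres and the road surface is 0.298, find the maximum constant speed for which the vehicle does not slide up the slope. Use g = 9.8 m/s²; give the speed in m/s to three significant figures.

46.1 m/s

At the maximum speed, friction acts down the slope at its limiting value f = μN. Radially (horizontal, toward centre): N sinθ + μN cosθ = mv²/r. Vertically: N cosθ − μN sinθ = mg.
Dividing: v² = r g (sinθ + μcosθ)/(cosθ − μsinθ).
sinθ + μcosθ = 0.4226 + 0.298×0.9063 = 0.6927; cosθ − μsinθ = 0.9063 − 0.298×0.4226 = 0.7804.
v² = 244 × 9.8 × 0.6927/0.7804 = 2123 m²/s², so v = 46.07 m/s.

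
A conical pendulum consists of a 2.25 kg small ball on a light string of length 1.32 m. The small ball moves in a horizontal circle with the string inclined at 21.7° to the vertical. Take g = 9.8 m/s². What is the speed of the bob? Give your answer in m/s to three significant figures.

1.38 m/s

The radius of the circle is r = L sinθ = 1.32 × sin 21.7° = 0.4881 m.
Horizontally T sinθ = mv²/r and vertically T cosθ = mg, so tanθ = v²/(rg).
v = √(r g tanθ) = √(0.4881 × 9.8 × 0.3979) = √1.903 = 1.380 m/s.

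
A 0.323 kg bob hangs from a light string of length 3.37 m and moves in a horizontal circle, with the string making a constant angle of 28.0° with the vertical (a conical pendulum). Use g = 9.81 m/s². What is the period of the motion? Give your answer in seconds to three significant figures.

r = L sinθ = 1.582 m. From T sinθ = mω²r and T cosθ = mg: tanθ = ω²r/g, so ω² = g tanθ / r = g/(L cosθ).
ω = √(g/(L cosθ)) = √(9.81/(3.37 × 0.8829)) = √3.297 = 1.816 rad/s.
Period = 2π/ω = 3.460 s.

3.46 s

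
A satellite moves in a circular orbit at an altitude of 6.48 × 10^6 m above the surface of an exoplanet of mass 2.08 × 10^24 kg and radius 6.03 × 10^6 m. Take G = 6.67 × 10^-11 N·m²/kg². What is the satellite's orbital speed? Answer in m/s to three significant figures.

3330 m/s

Orbital radius r = R + h = 6.03 × 10^6 + 6.48 × 10^6 = 1.251 × 10^7 m.
Gravity supplies the centripetal force: G M m / r² = m v² / r, so v = √(GM/r).
v = √(6.67 × 10^-11 × 2.08 × 10^24 / 1.251 × 10^7) = √(1.109 × 10^7) = 3330 m/s.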